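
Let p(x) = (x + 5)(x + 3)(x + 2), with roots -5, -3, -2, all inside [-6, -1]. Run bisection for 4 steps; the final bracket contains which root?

-5

x = -3.5 gives p = 1.125, positive; keep [-6, -3.5]
x = -4.75 gives p = 1.203125, positive; keep [-6, -4.75]
x = -5.375 gives p = -3.005859, negative; keep [-5.375, -4.75]
x = -5.0625 gives p = -0.3948, negative; keep [-5.0625, -4.75]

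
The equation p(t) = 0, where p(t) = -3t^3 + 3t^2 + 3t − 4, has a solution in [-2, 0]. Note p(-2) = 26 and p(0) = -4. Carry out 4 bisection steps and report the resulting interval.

m = -1, p(m) = -1 (−); new bracket [-2, -1]
m = -1.5, p(m) = 8.375 (+); new bracket [-1.5, -1]
m = -1.25, p(m) = 2.796875 (+); new bracket [-1.25, -1]
m = -1.125, p(m) = 0.6934 (+); new bracket [-1.125, -1]

[-1.125, -1]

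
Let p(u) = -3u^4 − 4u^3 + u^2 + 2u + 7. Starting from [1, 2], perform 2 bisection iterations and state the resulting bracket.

[1, 1.25]

m = 1.5, p(m) = -16.4375 (−); new bracket [1, 1.5]
m = 1.25, p(m) = -4.074219 (−); new bracket [1, 1.25]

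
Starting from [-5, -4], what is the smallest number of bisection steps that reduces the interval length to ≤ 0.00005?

Width after n steps is 1/2^n. Need 2^n ≥ 1/0.00005 = 20000.
2^14 = 16384 < 20000 ≤ 2^15 = 32768, so n = 15.

15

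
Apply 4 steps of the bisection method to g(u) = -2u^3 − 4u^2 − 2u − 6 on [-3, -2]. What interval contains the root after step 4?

[-2.1875, -2.125]

u = -2.5 gives g = 5.25, positive; keep [-2.5, -2]
u = -2.25 gives g = 1.03125, positive; keep [-2.25, -2]
u = -2.125 gives g = -0.621094, negative; keep [-2.25, -2.125]
u = -2.1875 gives g = 0.1694, positive; keep [-2.1875, -2.125]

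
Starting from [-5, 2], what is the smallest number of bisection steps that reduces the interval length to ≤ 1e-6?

Width after n steps is 7/2^n. Need 2^n ≥ 7/1e-6 = 7000000.
2^22 = 4194304 < 7000000 ≤ 2^23 = 8388608, so n = 23.

23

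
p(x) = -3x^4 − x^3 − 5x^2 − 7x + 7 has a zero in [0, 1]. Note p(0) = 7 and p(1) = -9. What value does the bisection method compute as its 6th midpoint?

p(0.5) = 1.9375 > 0, so the root lies in [0.5, 1]
p(0.75) = -2.433594 < 0, so the root lies in [0.5, 0.75]
p(0.625) = -0.030029 < 0, so the root lies in [0.5, 0.625]
p(0.5625) = 1.0022 > 0, so the root lies in [0.5625, 0.625]
p(0.59375) = 0.4989 > 0, so the root lies in [0.59375, 0.625]
p(0.609375) = 0.2377 > 0, so the root lies in [0.609375, 0.625]

0.609375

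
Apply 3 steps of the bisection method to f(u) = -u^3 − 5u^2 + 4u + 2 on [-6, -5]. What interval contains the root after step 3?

m = -5.5, f(m) = -4.875 (−); new bracket [-6, -5.5]
m = -5.75, f(m) = 3.796875 (+); new bracket [-5.75, -5.5]
m = -5.625, f(m) = -0.724609 (−); new bracket [-5.75, -5.625]

[-5.75, -5.625]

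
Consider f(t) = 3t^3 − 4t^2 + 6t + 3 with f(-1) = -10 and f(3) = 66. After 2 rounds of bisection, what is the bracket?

[-1, 0]

f(1) = 8 > 0, so the root lies in [-1, 1]
f(0) = 3 > 0, so the root lies in [-1, 0]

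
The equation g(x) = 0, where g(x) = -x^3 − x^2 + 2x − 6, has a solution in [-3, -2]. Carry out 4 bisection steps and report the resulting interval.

[-2.6875, -2.625]

m = -2.5, g(m) = -1.625 (−); new bracket [-3, -2.5]
m = -2.75, g(m) = 1.734375 (+); new bracket [-2.75, -2.5]
m = -2.625, g(m) = -0.052734 (−); new bracket [-2.75, -2.625]
m = -2.6875, g(m) = 0.8132 (+); new bracket [-2.6875, -2.625]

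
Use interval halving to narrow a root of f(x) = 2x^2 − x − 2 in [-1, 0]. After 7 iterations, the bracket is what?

[-0.78125, -0.7734375]

m = -0.5, f(m) = -1 (−); new bracket [-1, -0.5]
m = -0.75, f(m) = -0.125 (−); new bracket [-1, -0.75]
m = -0.875, f(m) = 0.40625 (+); new bracket [-0.875, -0.75]
m = -0.8125, f(m) = 0.1328 (+); new bracket [-0.8125, -0.75]
m = -0.78125, f(m) = 0.002 (+); new bracket [-0.78125, -0.75]
m = -0.765625, f(m) = -0.062 (−); new bracket [-0.78125, -0.765625]
m = -0.7734375, f(m) = -0.0302 (−); new bracket [-0.78125, -0.7734375]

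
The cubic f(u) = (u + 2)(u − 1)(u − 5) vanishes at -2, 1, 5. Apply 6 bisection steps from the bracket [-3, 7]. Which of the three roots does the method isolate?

5

midpoint 2: f = -12 < 0 → [2, 7]
midpoint 4.5: f = -11.375 < 0 → [4.5, 7]
midpoint 5.75: f = 27.609375 > 0 → [4.5, 5.75]
midpoint 5.125: f = 3.6738 > 0 → [4.5, 5.125]
midpoint 4.8125: f = -4.8699 < 0 → [4.8125, 5.125]
midpoint 4.96875: f = -0.8643 < 0 → [4.96875, 5.125]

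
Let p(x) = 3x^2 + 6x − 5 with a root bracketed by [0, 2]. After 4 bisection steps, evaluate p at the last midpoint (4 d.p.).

-0.0781

midpoint 1: p = 4 > 0 → [0, 1]
midpoint 0.5: p = -1.25 < 0 → [0.5, 1]
midpoint 0.75: p = 1.1875 > 0 → [0.5, 0.75]
midpoint 0.625: p = -0.0781 < 0 → [0.625, 0.75]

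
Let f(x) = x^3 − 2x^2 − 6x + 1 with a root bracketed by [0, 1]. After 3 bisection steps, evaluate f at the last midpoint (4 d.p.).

0.2207

x = 0.5 gives f = -2.375, negative; keep [0, 0.5]
x = 0.25 gives f = -0.609375, negative; keep [0, 0.25]
x = 0.125 gives f = 0.220703, positive; keep [0.125, 0.25]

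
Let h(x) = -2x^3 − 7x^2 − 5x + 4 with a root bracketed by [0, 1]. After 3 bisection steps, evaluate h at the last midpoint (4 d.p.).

x = 0.5 gives h = -0.5, negative; keep [0, 0.5]
x = 0.25 gives h = 2.28125, positive; keep [0.25, 0.5]
x = 0.375 gives h = 1.035156, positive; keep [0.375, 0.5]

1.0352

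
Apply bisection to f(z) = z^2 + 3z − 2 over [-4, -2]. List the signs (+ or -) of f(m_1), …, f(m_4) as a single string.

midpoint -3: f = -2 < 0 → [-4, -3]
midpoint -3.5: f = -0.25 < 0 → [-4, -3.5]
midpoint -3.75: f = 0.8125 > 0 → [-3.75, -3.5]
midpoint -3.625: f = 0.2656 > 0 → [-3.625, -3.5]

--++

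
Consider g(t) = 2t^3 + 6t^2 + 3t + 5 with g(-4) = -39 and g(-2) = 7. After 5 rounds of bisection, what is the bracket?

t = -3 gives g = -4, negative; keep [-3, -2]
t = -2.5 gives g = 3.75, positive; keep [-3, -2.5]
t = -2.75 gives g = 0.53125, positive; keep [-3, -2.75]
t = -2.875 gives g = -1.5586, negative; keep [-2.875, -2.75]
t = -2.8125 gives g = -0.4712, negative; keep [-2.8125, -2.75]

[-2.8125, -2.75]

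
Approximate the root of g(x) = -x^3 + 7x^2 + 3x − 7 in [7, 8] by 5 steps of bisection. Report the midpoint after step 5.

m = 7.5, g(m) = -12.625 (−); new bracket [7, 7.5]
m = 7.25, g(m) = 1.609375 (+); new bracket [7.25, 7.5]
m = 7.375, g(m) = -5.271484 (−); new bracket [7.25, 7.375]
m = 7.3125, g(m) = -1.7727 (−); new bracket [7.25, 7.3125]
m = 7.28125, g(m) = -0.0672 (−); new bracket [7.25, 7.28125]

7.28125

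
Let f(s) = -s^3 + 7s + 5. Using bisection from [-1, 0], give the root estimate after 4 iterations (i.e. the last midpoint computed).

-0.8125

f(-0.5) = 1.625 > 0, so the root lies in [-1, -0.5]
f(-0.75) = 0.171875 > 0, so the root lies in [-1, -0.75]
f(-0.875) = -0.455078 < 0, so the root lies in [-0.875, -0.75]
f(-0.8125) = -0.1511 < 0, so the root lies in [-0.8125, -0.75]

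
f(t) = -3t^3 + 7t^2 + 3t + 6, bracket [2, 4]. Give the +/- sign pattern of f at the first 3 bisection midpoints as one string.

t = 3 gives f = -3, negative; keep [2, 3]
t = 2.5 gives f = 10.375, positive; keep [2.5, 3]
t = 2.75 gives f = 4.796875, positive; keep [2.75, 3]

-++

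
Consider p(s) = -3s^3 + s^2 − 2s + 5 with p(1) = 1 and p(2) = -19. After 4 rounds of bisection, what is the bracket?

p(1.5) = -5.875 < 0, so the root lies in [1, 1.5]
p(1.25) = -1.796875 < 0, so the root lies in [1, 1.25]
p(1.125) = -0.255859 < 0, so the root lies in [1, 1.125]
p(1.0625) = 0.4055 > 0, so the root lies in [1.0625, 1.125]

[1.0625, 1.125]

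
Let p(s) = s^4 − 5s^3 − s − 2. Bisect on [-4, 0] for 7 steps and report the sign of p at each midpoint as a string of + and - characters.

++-+-++

midpoint -2: p = 56 > 0 → [-2, 0]
midpoint -1: p = 5 > 0 → [-1, 0]
midpoint -0.5: p = -0.8125 < 0 → [-1, -0.5]
midpoint -0.75: p = 1.1758 > 0 → [-0.75, -0.5]
midpoint -0.625: p = -0.0017 < 0 → [-0.75, -0.625]
midpoint -0.6875: p = 0.5357 > 0 → [-0.6875, -0.625]
midpoint -0.65625: p = 0.2548 > 0 → [-0.65625, -0.625]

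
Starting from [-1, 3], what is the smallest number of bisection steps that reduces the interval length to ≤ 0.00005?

17

Width after n steps is 4/2^n. Need 2^n ≥ 4/0.00005 = 80000.
2^16 = 65536 < 80000 ≤ 2^17 = 131072, so n = 17.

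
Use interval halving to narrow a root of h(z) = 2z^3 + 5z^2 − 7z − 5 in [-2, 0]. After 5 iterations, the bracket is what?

h(-1) = 5 > 0, so the root lies in [-1, 0]
h(-0.5) = -0.5 < 0, so the root lies in [-1, -0.5]
h(-0.75) = 2.21875 > 0, so the root lies in [-0.75, -0.5]
h(-0.625) = 0.8398 > 0, so the root lies in [-0.625, -0.5]
h(-0.5625) = 0.1636 > 0, so the root lies in [-0.5625, -0.5]

[-0.5625, -0.5]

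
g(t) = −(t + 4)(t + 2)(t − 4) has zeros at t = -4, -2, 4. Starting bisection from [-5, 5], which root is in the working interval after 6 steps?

midpoint 0: g = 32 > 0 → [0, 5]
midpoint 2.5: g = 43.875 > 0 → [2.5, 5]
midpoint 3.75: g = 11.140625 > 0 → [3.75, 5]
midpoint 4.375: g = -20.0215 < 0 → [3.75, 4.375]
midpoint 4.0625: g = -3.0549 < 0 → [3.75, 4.0625]
midpoint 3.90625: g = 4.3778 > 0 → [3.90625, 4.0625]

4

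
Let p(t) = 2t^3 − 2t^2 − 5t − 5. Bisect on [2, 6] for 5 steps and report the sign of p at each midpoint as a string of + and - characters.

+++--

t = 4 gives p = 71, positive; keep [2, 4]
t = 3 gives p = 16, positive; keep [2, 3]
t = 2.5 gives p = 1.25, positive; keep [2, 2.5]
t = 2.25 gives p = -3.5938, negative; keep [2.25, 2.5]
t = 2.375 gives p = -1.3633, negative; keep [2.375, 2.5]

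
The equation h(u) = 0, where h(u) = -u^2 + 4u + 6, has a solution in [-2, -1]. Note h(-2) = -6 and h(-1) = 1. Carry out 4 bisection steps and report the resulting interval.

u = -1.5 gives h = -2.25, negative; keep [-1.5, -1]
u = -1.25 gives h = -0.5625, negative; keep [-1.25, -1]
u = -1.125 gives h = 0.234375, positive; keep [-1.25, -1.125]
u = -1.1875 gives h = -0.1602, negative; keep [-1.1875, -1.125]

[-1.1875, -1.125]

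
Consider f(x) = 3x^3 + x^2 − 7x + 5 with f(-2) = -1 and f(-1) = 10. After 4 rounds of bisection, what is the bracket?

[-2, -1.9375]

m = -1.5, f(m) = 7.625 (+); new bracket [-2, -1.5]
m = -1.75, f(m) = 4.234375 (+); new bracket [-2, -1.75]
m = -1.875, f(m) = 1.865234 (+); new bracket [-2, -1.875]
m = -1.9375, f(m) = 0.4968 (+); new bracket [-2, -1.9375]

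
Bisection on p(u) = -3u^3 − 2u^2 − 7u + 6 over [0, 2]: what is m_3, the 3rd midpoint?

p(1) = -6 < 0, so the root lies in [0, 1]
p(0.5) = 1.625 > 0, so the root lies in [0.5, 1]
p(0.75) = -1.640625 < 0, so the root lies in [0.5, 0.75]

0.75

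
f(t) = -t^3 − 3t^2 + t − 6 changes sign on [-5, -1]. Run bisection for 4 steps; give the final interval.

f(-3) = -9 < 0, so the root lies in [-5, -3]
f(-4) = 6 > 0, so the root lies in [-4, -3]
f(-3.5) = -3.375 < 0, so the root lies in [-4, -3.5]
f(-3.75) = 0.7969 > 0, so the root lies in [-3.75, -3.5]

[-3.75, -3.5]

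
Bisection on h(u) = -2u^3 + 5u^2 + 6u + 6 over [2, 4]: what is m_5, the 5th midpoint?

u = 3 gives h = 15, positive; keep [3, 4]
u = 3.5 gives h = 2.5, positive; keep [3.5, 4]
u = 3.75 gives h = -6.65625, negative; keep [3.5, 3.75]
u = 3.625 gives h = -1.8164, negative; keep [3.5, 3.625]
u = 3.5625 gives h = 0.4058, positive; keep [3.5625, 3.625]

3.5625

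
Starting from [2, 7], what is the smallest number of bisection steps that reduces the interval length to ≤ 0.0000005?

24

Width after n steps is 5/2^n. Need 2^n ≥ 5/0.0000005 = 10000000.
2^23 = 8388608 < 10000000 ≤ 2^24 = 16777216, so n = 24.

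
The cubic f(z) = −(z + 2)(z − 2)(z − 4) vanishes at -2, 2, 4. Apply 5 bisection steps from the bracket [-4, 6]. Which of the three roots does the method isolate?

z = 1 gives f = -9, negative; keep [-4, 1]
z = -1.5 gives f = -9.625, negative; keep [-4, -1.5]
z = -2.75 gives f = 24.046875, positive; keep [-2.75, -1.5]
z = -2.125 gives f = 3.1582, positive; keep [-2.125, -1.5]
z = -1.8125 gives f = -4.155, negative; keep [-2.125, -1.8125]

-2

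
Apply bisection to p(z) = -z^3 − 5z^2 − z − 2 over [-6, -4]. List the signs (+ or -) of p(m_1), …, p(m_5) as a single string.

+---+

m = -5, p(m) = 3 (+); new bracket [-5, -4]
m = -4.5, p(m) = -7.625 (−); new bracket [-5, -4.5]
m = -4.75, p(m) = -2.890625 (−); new bracket [-5, -4.75]
m = -4.875, p(m) = -0.0957 (−); new bracket [-5, -4.875]
m = -4.9375, p(m) = 1.4138 (+); new bracket [-4.9375, -4.875]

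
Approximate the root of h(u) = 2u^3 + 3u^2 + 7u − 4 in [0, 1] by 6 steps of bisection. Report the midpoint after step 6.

0.453125

m = 0.5, h(m) = 0.5 (+); new bracket [0, 0.5]
m = 0.25, h(m) = -2.03125 (−); new bracket [0.25, 0.5]
m = 0.375, h(m) = -0.847656 (−); new bracket [0.375, 0.5]
m = 0.4375, h(m) = -0.1958 (−); new bracket [0.4375, 0.5]
m = 0.46875, h(m) = 0.1464 (+); new bracket [0.4375, 0.46875]
m = 0.453125, h(m) = -0.0261 (−); new bracket [0.453125, 0.46875]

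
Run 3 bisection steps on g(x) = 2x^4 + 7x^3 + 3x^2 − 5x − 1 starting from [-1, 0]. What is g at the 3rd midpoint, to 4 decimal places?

midpoint -0.5: g = 1.5 > 0 → [-0.5, 0]
midpoint -0.25: g = 0.335938 > 0 → [-0.25, 0]
midpoint -0.125: g = -0.341309 < 0 → [-0.25, -0.125]

-0.3413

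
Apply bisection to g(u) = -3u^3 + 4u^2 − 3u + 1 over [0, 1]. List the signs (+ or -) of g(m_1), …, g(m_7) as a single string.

+--++--

m = 0.5, g(m) = 0.125 (+); new bracket [0.5, 1]
m = 0.75, g(m) = -0.265625 (−); new bracket [0.5, 0.75]
m = 0.625, g(m) = -0.044922 (−); new bracket [0.5, 0.625]
m = 0.5625, g(m) = 0.0442 (+); new bracket [0.5625, 0.625]
m = 0.59375, g(m) = 0.0009 (+); new bracket [0.59375, 0.625]
m = 0.609375, g(m) = -0.0216 (−); new bracket [0.59375, 0.609375]
m = 0.6015625, g(m) = -0.0103 (−); new bracket [0.59375, 0.6015625]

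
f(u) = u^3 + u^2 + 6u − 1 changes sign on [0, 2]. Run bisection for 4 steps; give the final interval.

[0.125, 0.25]

midpoint 1: f = 7 > 0 → [0, 1]
midpoint 0.5: f = 2.375 > 0 → [0, 0.5]
midpoint 0.25: f = 0.578125 > 0 → [0, 0.25]
midpoint 0.125: f = -0.2324 < 0 → [0.125, 0.25]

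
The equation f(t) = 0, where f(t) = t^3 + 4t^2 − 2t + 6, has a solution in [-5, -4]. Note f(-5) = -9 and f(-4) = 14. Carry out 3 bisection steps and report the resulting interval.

t = -4.5 gives f = 4.875, positive; keep [-5, -4.5]
t = -4.75 gives f = -1.421875, negative; keep [-4.75, -4.5]
t = -4.625 gives f = 1.880859, positive; keep [-4.75, -4.625]

[-4.75, -4.625]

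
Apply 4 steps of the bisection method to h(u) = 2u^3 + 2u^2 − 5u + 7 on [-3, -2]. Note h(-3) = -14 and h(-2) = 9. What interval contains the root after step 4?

[-2.5625, -2.5]

m = -2.5, h(m) = 0.75 (+); new bracket [-3, -2.5]
m = -2.75, h(m) = -5.71875 (−); new bracket [-2.75, -2.5]
m = -2.625, h(m) = -2.269531 (−); new bracket [-2.625, -2.5]
m = -2.5625, h(m) = -0.7075 (−); new bracket [-2.5625, -2.5]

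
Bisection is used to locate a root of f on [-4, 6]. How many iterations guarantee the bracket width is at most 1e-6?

Width after n steps is 10/2^n. Need 2^n ≥ 10/1e-6 = 10000000.
2^23 = 8388608 < 10000000 ≤ 2^24 = 16777216, so n = 24.

24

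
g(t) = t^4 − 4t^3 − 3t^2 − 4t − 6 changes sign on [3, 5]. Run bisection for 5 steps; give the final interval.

midpoint 4: g = -70 < 0 → [4, 5]
midpoint 4.5: g = -39.1875 < 0 → [4.5, 5]
midpoint 4.75: g = -12.308594 < 0 → [4.75, 5]
midpoint 4.875: g = 4.5784 > 0 → [4.75, 4.875]
midpoint 4.8125: g = -4.1706 < 0 → [4.8125, 4.875]

[4.8125, 4.875]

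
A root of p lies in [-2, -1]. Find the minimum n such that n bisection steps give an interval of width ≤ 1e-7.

Width after n steps is 1/2^n. Need 2^n ≥ 1/1e-7 = 10000000.
2^23 = 8388608 < 10000000 ≤ 2^24 = 16777216, so n = 24.

24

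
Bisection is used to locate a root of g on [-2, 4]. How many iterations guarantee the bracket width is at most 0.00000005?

Width after n steps is 6/2^n. Need 2^n ≥ 6/0.00000005 = 120000000.
2^26 = 67108864 < 120000000 ≤ 2^27 = 134217728, so n = 27.

27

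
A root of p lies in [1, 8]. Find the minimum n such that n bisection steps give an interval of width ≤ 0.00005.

18

Width after n steps is 7/2^n. Need 2^n ≥ 7/0.00005 = 140000.
2^17 = 131072 < 140000 ≤ 2^18 = 262144, so n = 18.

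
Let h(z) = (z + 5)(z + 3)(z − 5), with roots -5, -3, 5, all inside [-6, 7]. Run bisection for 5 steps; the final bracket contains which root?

midpoint 0.5: h = -86.625 < 0 → [0.5, 7]
midpoint 3.75: h = -73.828125 < 0 → [3.75, 7]
midpoint 5.375: h = 32.583984 > 0 → [3.75, 5.375]
midpoint 4.5625: h = -31.6384 < 0 → [4.5625, 5.375]
midpoint 4.96875: h = -2.4825 < 0 → [4.96875, 5.375]

5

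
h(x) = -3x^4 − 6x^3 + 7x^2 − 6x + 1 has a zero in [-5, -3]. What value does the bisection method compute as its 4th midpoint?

midpoint -4: h = -247 < 0 → [-4, -3]
midpoint -3.5: h = -85.1875 < 0 → [-3.5, -3]
midpoint -3.25: h = -34.292969 < 0 → [-3.25, -3]
midpoint -3.125: h = -14.8875 < 0 → [-3.125, -3]

-3.125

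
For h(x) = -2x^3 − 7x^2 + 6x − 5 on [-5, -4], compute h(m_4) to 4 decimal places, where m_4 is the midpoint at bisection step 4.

-0.6538

x = -4.5 gives h = 8.5, positive; keep [-4.5, -4]
x = -4.25 gives h = -3.40625, negative; keep [-4.5, -4.25]
x = -4.375 gives h = 2.246094, positive; keep [-4.375, -4.25]
x = -4.3125 gives h = -0.6538, negative; keep [-4.375, -4.3125]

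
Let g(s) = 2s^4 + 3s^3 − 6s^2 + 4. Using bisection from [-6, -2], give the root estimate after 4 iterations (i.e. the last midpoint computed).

-2.75

g(-4) = 228 > 0, so the root lies in [-4, -2]
g(-3) = 31 > 0, so the root lies in [-3, -2]
g(-2.5) = -2.25 < 0, so the root lies in [-3, -2.5]
g(-2.75) = 10.6172 > 0, so the root lies in [-2.75, -2.5]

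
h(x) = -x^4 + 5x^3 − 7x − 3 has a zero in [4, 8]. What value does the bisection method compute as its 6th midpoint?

4.6875

midpoint 6: h = -261 < 0 → [4, 6]
midpoint 5: h = -38 < 0 → [4, 5]
midpoint 4.5: h = 11.0625 > 0 → [4.5, 5]
midpoint 4.75: h = -9.457 < 0 → [4.5, 4.75]
midpoint 4.625: h = 1.7244 > 0 → [4.625, 4.75]
midpoint 4.6875: h = -3.626 < 0 → [4.625, 4.6875]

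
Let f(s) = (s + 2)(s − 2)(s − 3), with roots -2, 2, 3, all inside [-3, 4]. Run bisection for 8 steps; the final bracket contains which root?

m = 0.5, f(m) = 9.375 (+); new bracket [-3, 0.5]
m = -1.25, f(m) = 10.359375 (+); new bracket [-3, -1.25]
m = -2.125, f(m) = -2.642578 (−); new bracket [-2.125, -1.25]
m = -1.6875, f(m) = 5.4016 (+); new bracket [-2.125, -1.6875]
m = -1.90625, f(m) = 1.7967 (+); new bracket [-2.125, -1.90625]
m = -2.015625, f(m) = -0.3147 (−); new bracket [-2.015625, -1.90625]
m = -1.9609375, f(m) = 0.7676 (+); new bracket [-2.015625, -1.9609375]
m = -1.98828125, f(m) = 0.2331 (+); new bracket [-2.015625, -1.98828125]

-2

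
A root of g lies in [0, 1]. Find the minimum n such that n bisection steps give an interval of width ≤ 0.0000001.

24

Width after n steps is 1/2^n. Need 2^n ≥ 1/0.0000001 = 10000000.
2^23 = 8388608 < 10000000 ≤ 2^24 = 16777216, so n = 24.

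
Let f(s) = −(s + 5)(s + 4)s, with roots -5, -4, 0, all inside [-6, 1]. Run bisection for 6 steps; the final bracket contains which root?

0

m = -2.5, f(m) = 9.375 (+); new bracket [-2.5, 1]
m = -0.75, f(m) = 10.359375 (+); new bracket [-0.75, 1]
m = 0.125, f(m) = -2.642578 (−); new bracket [-0.75, 0.125]
m = -0.3125, f(m) = 5.4016 (+); new bracket [-0.3125, 0.125]
m = -0.09375, f(m) = 1.7967 (+); new bracket [-0.09375, 0.125]
m = 0.015625, f(m) = -0.3147 (−); new bracket [-0.09375, 0.015625]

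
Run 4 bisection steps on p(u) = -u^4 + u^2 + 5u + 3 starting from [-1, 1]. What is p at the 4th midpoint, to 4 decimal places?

midpoint 0: p = 3 > 0 → [-1, 0]
midpoint -0.5: p = 0.6875 > 0 → [-1, -0.5]
midpoint -0.75: p = -0.503906 < 0 → [-0.75, -0.5]
midpoint -0.625: p = 0.113 > 0 → [-0.75, -0.625]

0.1130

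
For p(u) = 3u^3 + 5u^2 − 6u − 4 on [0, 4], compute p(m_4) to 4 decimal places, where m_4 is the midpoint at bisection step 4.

m = 2, p(m) = 28 (+); new bracket [0, 2]
m = 1, p(m) = -2 (−); new bracket [1, 2]
m = 1.5, p(m) = 8.375 (+); new bracket [1, 1.5]
m = 1.25, p(m) = 2.1719 (+); new bracket [1, 1.25]

2.1719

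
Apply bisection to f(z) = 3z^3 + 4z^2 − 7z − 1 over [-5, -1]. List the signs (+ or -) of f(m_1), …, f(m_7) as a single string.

m = -3, f(m) = -25 (−); new bracket [-3, -1]
m = -2, f(m) = 5 (+); new bracket [-3, -2]
m = -2.5, f(m) = -5.375 (−); new bracket [-2.5, -2]
m = -2.25, f(m) = 0.8281 (+); new bracket [-2.5, -2.25]
m = -2.375, f(m) = -2.002 (−); new bracket [-2.375, -2.25]
m = -2.3125, f(m) = -0.5212 (−); new bracket [-2.3125, -2.25]
m = -2.28125, f(m) = 0.1696 (+); new bracket [-2.3125, -2.28125]

-+-+--+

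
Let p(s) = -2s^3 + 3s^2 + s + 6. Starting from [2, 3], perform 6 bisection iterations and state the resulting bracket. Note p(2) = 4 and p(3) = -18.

[2.28125, 2.296875]

midpoint 2.5: p = -4 < 0 → [2, 2.5]
midpoint 2.25: p = 0.65625 > 0 → [2.25, 2.5]
midpoint 2.375: p = -1.496094 < 0 → [2.25, 2.375]
midpoint 2.3125: p = -0.3774 < 0 → [2.25, 2.3125]
midpoint 2.28125: p = 0.1498 > 0 → [2.28125, 2.3125]
midpoint 2.296875: p = -0.1112 < 0 → [2.28125, 2.296875]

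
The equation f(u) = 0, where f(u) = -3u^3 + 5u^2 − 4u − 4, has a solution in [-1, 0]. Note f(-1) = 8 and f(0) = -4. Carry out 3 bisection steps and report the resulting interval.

midpoint -0.5: f = -0.375 < 0 → [-1, -0.5]
midpoint -0.75: f = 3.078125 > 0 → [-0.75, -0.5]
midpoint -0.625: f = 1.185547 > 0 → [-0.625, -0.5]

[-0.625, -0.5]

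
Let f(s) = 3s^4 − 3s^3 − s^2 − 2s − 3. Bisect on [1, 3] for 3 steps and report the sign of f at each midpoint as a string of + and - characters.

s = 2 gives f = 13, positive; keep [1, 2]
s = 1.5 gives f = -3.1875, negative; keep [1.5, 2]
s = 1.75 gives f = 2.496094, positive; keep [1.5, 1.75]

+-+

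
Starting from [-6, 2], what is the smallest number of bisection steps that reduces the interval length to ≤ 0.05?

Width after n steps is 8/2^n. Need 2^n ≥ 8/0.05 = 160.
2^7 = 128 < 160 ≤ 2^8 = 256, so n = 8.

8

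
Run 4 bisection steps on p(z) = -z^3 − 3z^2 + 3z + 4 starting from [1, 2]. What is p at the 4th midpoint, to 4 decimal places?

m = 1.5, p(m) = -1.625 (−); new bracket [1, 1.5]
m = 1.25, p(m) = 1.109375 (+); new bracket [1.25, 1.5]
m = 1.375, p(m) = -0.146484 (−); new bracket [1.25, 1.375]
m = 1.3125, p(m) = 0.5085 (+); new bracket [1.3125, 1.375]

0.5085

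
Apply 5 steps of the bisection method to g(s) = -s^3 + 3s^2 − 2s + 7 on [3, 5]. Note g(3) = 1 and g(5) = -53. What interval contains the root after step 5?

[3.0625, 3.125]

s = 4 gives g = -17, negative; keep [3, 4]
s = 3.5 gives g = -6.125, negative; keep [3, 3.5]
s = 3.25 gives g = -2.140625, negative; keep [3, 3.25]
s = 3.125 gives g = -0.4707, negative; keep [3, 3.125]
s = 3.0625 gives g = 0.2888, positive; keep [3.0625, 3.125]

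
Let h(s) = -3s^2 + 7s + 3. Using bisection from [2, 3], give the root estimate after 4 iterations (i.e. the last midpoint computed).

2.6875

midpoint 2.5: h = 1.75 > 0 → [2.5, 3]
midpoint 2.75: h = -0.4375 < 0 → [2.5, 2.75]
midpoint 2.625: h = 0.703125 > 0 → [2.625, 2.75]
midpoint 2.6875: h = 0.1445 > 0 → [2.6875, 2.75]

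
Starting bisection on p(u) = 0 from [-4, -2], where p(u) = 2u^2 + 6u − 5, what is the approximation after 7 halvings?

-3.671875

m = -3, p(m) = -5 (−); new bracket [-4, -3]
m = -3.5, p(m) = -1.5 (−); new bracket [-4, -3.5]
m = -3.75, p(m) = 0.625 (+); new bracket [-3.75, -3.5]
m = -3.625, p(m) = -0.4688 (−); new bracket [-3.75, -3.625]
m = -3.6875, p(m) = 0.0703 (+); new bracket [-3.6875, -3.625]
m = -3.65625, p(m) = -0.2012 (−); new bracket [-3.6875, -3.65625]
m = -3.671875, p(m) = -0.0659 (−); new bracket [-3.6875, -3.671875]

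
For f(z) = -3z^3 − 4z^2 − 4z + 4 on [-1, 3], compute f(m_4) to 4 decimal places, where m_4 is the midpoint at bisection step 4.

-2.5156

m = 1, f(m) = -7 (−); new bracket [-1, 1]
m = 0, f(m) = 4 (+); new bracket [0, 1]
m = 0.5, f(m) = 0.625 (+); new bracket [0.5, 1]
m = 0.75, f(m) = -2.5156 (−); new bracket [0.5, 0.75]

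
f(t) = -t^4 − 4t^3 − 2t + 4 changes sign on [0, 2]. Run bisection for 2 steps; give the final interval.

m = 1, f(m) = -3 (−); new bracket [0, 1]
m = 0.5, f(m) = 2.4375 (+); new bracket [0.5, 1]

[0.5, 1]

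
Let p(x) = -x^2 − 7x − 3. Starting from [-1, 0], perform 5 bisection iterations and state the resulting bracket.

[-0.46875, -0.4375]

p(-0.5) = 0.25 > 0, so the root lies in [-0.5, 0]
p(-0.25) = -1.3125 < 0, so the root lies in [-0.5, -0.25]
p(-0.375) = -0.515625 < 0, so the root lies in [-0.5, -0.375]
p(-0.4375) = -0.1289 < 0, so the root lies in [-0.5, -0.4375]
p(-0.46875) = 0.0615 > 0, so the root lies in [-0.46875, -0.4375]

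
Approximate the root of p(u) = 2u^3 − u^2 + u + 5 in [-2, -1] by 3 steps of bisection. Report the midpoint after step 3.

p(-1.5) = -5.5 < 0, so the root lies in [-1.5, -1]
p(-1.25) = -1.71875 < 0, so the root lies in [-1.25, -1]
p(-1.125) = -0.238281 < 0, so the root lies in [-1.125, -1]

-1.125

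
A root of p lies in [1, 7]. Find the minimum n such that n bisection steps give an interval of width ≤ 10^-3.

Width after n steps is 6/2^n. Need 2^n ≥ 6/10^-3 = 6000.
2^12 = 4096 < 6000 ≤ 2^13 = 8192, so n = 13.

13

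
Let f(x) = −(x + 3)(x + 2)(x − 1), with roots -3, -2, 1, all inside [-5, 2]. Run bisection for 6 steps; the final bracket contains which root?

1

m = -1.5, f(m) = 1.875 (+); new bracket [-1.5, 2]
m = 0.25, f(m) = 5.484375 (+); new bracket [0.25, 2]
m = 1.125, f(m) = -1.611328 (−); new bracket [0.25, 1.125]
m = 0.6875, f(m) = 3.0969 (+); new bracket [0.6875, 1.125]
m = 0.90625, f(m) = 1.0643 (+); new bracket [0.90625, 1.125]
m = 1.015625, f(m) = -0.1892 (−); new bracket [0.90625, 1.015625]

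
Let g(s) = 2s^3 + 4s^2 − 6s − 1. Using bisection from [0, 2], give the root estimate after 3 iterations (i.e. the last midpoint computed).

1.25

m = 1, g(m) = -1 (−); new bracket [1, 2]
m = 1.5, g(m) = 5.75 (+); new bracket [1, 1.5]
m = 1.25, g(m) = 1.65625 (+); new bracket [1, 1.25]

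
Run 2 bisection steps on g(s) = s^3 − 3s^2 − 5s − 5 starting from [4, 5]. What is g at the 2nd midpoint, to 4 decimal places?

g(4.5) = 2.875 > 0, so the root lies in [4, 4.5]
g(4.25) = -3.671875 < 0, so the root lies in [4.25, 4.5]

-3.6719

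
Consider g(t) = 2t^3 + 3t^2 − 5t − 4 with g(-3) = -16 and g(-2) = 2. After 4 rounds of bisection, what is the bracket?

[-2.25, -2.1875]

g(-2.5) = -4 < 0, so the root lies in [-2.5, -2]
g(-2.25) = -0.34375 < 0, so the root lies in [-2.25, -2]
g(-2.125) = 0.980469 > 0, so the root lies in [-2.25, -2.125]
g(-2.1875) = 0.3579 > 0, so the root lies in [-2.25, -2.1875]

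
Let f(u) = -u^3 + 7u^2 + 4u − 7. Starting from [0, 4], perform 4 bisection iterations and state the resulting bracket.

[0.75, 1]

u = 2 gives f = 21, positive; keep [0, 2]
u = 1 gives f = 3, positive; keep [0, 1]
u = 0.5 gives f = -3.375, negative; keep [0.5, 1]
u = 0.75 gives f = -0.4844, negative; keep [0.75, 1]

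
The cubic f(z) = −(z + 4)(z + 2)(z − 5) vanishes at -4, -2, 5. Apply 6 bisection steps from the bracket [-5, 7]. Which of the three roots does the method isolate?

m = 1, f(m) = 60 (+); new bracket [1, 7]
m = 4, f(m) = 48 (+); new bracket [4, 7]
m = 5.5, f(m) = -35.625 (−); new bracket [4, 5.5]
m = 4.75, f(m) = 14.7656 (+); new bracket [4.75, 5.5]
m = 5.125, f(m) = -8.127 (−); new bracket [4.75, 5.125]
m = 4.9375, f(m) = 3.8752 (+); new bracket [4.9375, 5.125]

5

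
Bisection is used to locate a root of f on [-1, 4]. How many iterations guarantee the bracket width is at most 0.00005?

17

Width after n steps is 5/2^n. Need 2^n ≥ 5/0.00005 = 100000.
2^16 = 65536 < 100000 ≤ 2^17 = 131072, so n = 17.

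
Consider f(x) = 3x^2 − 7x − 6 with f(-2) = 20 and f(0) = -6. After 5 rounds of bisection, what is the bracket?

[-0.6875, -0.625]

m = -1, f(m) = 4 (+); new bracket [-1, 0]
m = -0.5, f(m) = -1.75 (−); new bracket [-1, -0.5]
m = -0.75, f(m) = 0.9375 (+); new bracket [-0.75, -0.5]
m = -0.625, f(m) = -0.4531 (−); new bracket [-0.75, -0.625]
m = -0.6875, f(m) = 0.2305 (+); new bracket [-0.6875, -0.625]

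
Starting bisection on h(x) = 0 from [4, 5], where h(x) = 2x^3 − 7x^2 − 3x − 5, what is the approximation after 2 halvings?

x = 4.5 gives h = 22, positive; keep [4, 4.5]
x = 4.25 gives h = 9.34375, positive; keep [4, 4.25]

4.25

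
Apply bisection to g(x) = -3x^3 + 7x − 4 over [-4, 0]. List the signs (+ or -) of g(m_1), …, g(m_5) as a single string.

midpoint -2: g = 6 > 0 → [-2, 0]
midpoint -1: g = -8 < 0 → [-2, -1]
midpoint -1.5: g = -4.375 < 0 → [-2, -1.5]
midpoint -1.75: g = -0.1719 < 0 → [-2, -1.75]
midpoint -1.875: g = 2.6504 > 0 → [-1.875, -1.75]

+---+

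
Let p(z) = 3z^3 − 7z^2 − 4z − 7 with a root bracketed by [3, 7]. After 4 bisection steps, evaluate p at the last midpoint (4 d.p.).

9.0469

m = 5, p(m) = 173 (+); new bracket [3, 5]
m = 4, p(m) = 57 (+); new bracket [3, 4]
m = 3.5, p(m) = 21.875 (+); new bracket [3, 3.5]
m = 3.25, p(m) = 9.0469 (+); new bracket [3, 3.25]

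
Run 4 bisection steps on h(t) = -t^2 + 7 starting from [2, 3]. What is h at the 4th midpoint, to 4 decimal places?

midpoint 2.5: h = 0.75 > 0 → [2.5, 3]
midpoint 2.75: h = -0.5625 < 0 → [2.5, 2.75]
midpoint 2.625: h = 0.109375 > 0 → [2.625, 2.75]
midpoint 2.6875: h = -0.2227 < 0 → [2.625, 2.6875]

-0.2227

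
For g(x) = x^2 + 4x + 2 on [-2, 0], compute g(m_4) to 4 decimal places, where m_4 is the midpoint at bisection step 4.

-0.1094

midpoint -1: g = -1 < 0 → [-1, 0]
midpoint -0.5: g = 0.25 > 0 → [-1, -0.5]
midpoint -0.75: g = -0.4375 < 0 → [-0.75, -0.5]
midpoint -0.625: g = -0.1094 < 0 → [-0.625, -0.5]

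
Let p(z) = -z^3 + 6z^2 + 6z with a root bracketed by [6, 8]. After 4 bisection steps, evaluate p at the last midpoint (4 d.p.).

midpoint 7: p = -7 < 0 → [6, 7]
midpoint 6.5: p = 17.875 > 0 → [6.5, 7]
midpoint 6.75: p = 6.328125 > 0 → [6.75, 7]
midpoint 6.875: p = -0.1074 < 0 → [6.75, 6.875]

-0.1074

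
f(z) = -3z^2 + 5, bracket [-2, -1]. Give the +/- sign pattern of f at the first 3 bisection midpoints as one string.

m = -1.5, f(m) = -1.75 (−); new bracket [-1.5, -1]
m = -1.25, f(m) = 0.3125 (+); new bracket [-1.5, -1.25]
m = -1.375, f(m) = -0.671875 (−); new bracket [-1.375, -1.25]

-+-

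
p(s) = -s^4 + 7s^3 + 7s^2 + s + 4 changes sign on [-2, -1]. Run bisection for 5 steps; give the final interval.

[-1.15625, -1.125]

p(-1.5) = -10.4375 < 0, so the root lies in [-1.5, -1]
p(-1.25) = -2.425781 < 0, so the root lies in [-1.25, -1]
p(-1.125) = 0.165771 > 0, so the root lies in [-1.25, -1.125]
p(-1.1875) = -1.0269 < 0, so the root lies in [-1.1875, -1.125]
p(-1.15625) = -0.4058 < 0, so the root lies in [-1.15625, -1.125]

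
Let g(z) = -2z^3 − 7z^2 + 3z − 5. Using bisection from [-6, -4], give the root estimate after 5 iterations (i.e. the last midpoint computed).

z = -5 gives g = 55, positive; keep [-5, -4]
z = -4.5 gives g = 22, positive; keep [-4.5, -4]
z = -4.25 gives g = 9.34375, positive; keep [-4.25, -4]
z = -4.125 gives g = 3.8945, positive; keep [-4.125, -4]
z = -4.0625 gives g = 1.3794, positive; keep [-4.0625, -4]

-4.0625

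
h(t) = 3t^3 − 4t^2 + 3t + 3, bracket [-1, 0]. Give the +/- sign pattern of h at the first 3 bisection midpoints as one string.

m = -0.5, h(m) = 0.125 (+); new bracket [-1, -0.5]
m = -0.75, h(m) = -2.765625 (−); new bracket [-0.75, -0.5]
m = -0.625, h(m) = -1.169922 (−); new bracket [-0.625, -0.5]

+--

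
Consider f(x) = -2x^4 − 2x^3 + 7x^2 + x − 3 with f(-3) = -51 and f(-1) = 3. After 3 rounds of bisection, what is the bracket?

m = -2, f(m) = 7 (+); new bracket [-3, -2]
m = -2.5, f(m) = -8.625 (−); new bracket [-2.5, -2]
m = -2.25, f(m) = 1.710938 (+); new bracket [-2.5, -2.25]

[-2.5, -2.25]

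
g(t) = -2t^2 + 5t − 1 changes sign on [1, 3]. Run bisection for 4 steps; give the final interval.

[2.25, 2.375]

g(2) = 1 > 0, so the root lies in [2, 3]
g(2.5) = -1 < 0, so the root lies in [2, 2.5]
g(2.25) = 0.125 > 0, so the root lies in [2.25, 2.5]
g(2.375) = -0.4062 < 0, so the root lies in [2.25, 2.375]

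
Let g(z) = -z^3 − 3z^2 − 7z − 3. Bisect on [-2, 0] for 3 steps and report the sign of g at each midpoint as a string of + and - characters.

midpoint -1: g = 2 > 0 → [-1, 0]
midpoint -0.5: g = -0.125 < 0 → [-1, -0.5]
midpoint -0.75: g = 0.984375 > 0 → [-0.75, -0.5]

+-+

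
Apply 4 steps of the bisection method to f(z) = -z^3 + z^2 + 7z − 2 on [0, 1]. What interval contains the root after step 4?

z = 0.5 gives f = 1.625, positive; keep [0, 0.5]
z = 0.25 gives f = -0.203125, negative; keep [0.25, 0.5]
z = 0.375 gives f = 0.712891, positive; keep [0.25, 0.375]
z = 0.3125 gives f = 0.2546, positive; keep [0.25, 0.3125]

[0.25, 0.3125]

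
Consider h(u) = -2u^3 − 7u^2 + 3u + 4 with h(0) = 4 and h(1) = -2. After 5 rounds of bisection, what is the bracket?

[0.84375, 0.875]

h(0.5) = 3.5 > 0, so the root lies in [0.5, 1]
h(0.75) = 1.46875 > 0, so the root lies in [0.75, 1]
h(0.875) = -0.074219 < 0, so the root lies in [0.75, 0.875]
h(0.8125) = 0.7437 > 0, so the root lies in [0.8125, 0.875]
h(0.84375) = 0.3465 > 0, so the root lies in [0.84375, 0.875]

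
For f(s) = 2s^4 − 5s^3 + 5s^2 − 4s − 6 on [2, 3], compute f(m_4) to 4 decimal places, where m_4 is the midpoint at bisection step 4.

s = 2.5 gives f = 15.25, positive; keep [2, 2.5]
s = 2.25 gives f = 4.617188, positive; keep [2, 2.25]
s = 2.125 gives f = 0.881348, positive; keep [2, 2.125]
s = 2.0625 gives f = -0.6574, negative; keep [2.0625, 2.125]

-0.6574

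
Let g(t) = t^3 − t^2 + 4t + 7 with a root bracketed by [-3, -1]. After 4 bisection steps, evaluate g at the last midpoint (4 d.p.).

m = -2, g(m) = -13 (−); new bracket [-2, -1]
m = -1.5, g(m) = -4.625 (−); new bracket [-1.5, -1]
m = -1.25, g(m) = -1.515625 (−); new bracket [-1.25, -1]
m = -1.125, g(m) = -0.1895 (−); new bracket [-1.125, -1]

-0.1895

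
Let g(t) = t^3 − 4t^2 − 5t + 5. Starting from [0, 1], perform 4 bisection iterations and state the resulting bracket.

midpoint 0.5: g = 1.625 > 0 → [0.5, 1]
midpoint 0.75: g = -0.578125 < 0 → [0.5, 0.75]
midpoint 0.625: g = 0.556641 > 0 → [0.625, 0.75]
midpoint 0.6875: g = -0.0032 < 0 → [0.625, 0.6875]

[0.625, 0.6875]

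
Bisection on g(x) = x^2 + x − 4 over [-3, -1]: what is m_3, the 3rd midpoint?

-2.75

x = -2 gives g = -2, negative; keep [-3, -2]
x = -2.5 gives g = -0.25, negative; keep [-3, -2.5]
x = -2.75 gives g = 0.8125, positive; keep [-2.75, -2.5]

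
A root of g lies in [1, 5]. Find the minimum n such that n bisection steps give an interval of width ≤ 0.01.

9

Width after n steps is 4/2^n. Need 2^n ≥ 4/0.01 = 400.
2^8 = 256 < 400 ≤ 2^9 = 512, so n = 9.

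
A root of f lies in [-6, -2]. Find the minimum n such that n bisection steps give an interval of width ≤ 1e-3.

Width after n steps is 4/2^n. Need 2^n ≥ 4/1e-3 = 4000.
2^11 = 2048 < 4000 ≤ 2^12 = 4096, so n = 12.

12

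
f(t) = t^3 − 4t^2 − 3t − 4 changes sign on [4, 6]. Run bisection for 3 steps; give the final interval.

f(5) = 6 > 0, so the root lies in [4, 5]
f(4.5) = -7.375 < 0, so the root lies in [4.5, 5]
f(4.75) = -1.328125 < 0, so the root lies in [4.75, 5]

[4.75, 5]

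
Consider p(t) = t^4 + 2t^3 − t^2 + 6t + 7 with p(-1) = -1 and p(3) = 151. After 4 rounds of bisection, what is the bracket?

midpoint 1: p = 15 > 0 → [-1, 1]
midpoint 0: p = 7 > 0 → [-1, 0]
midpoint -0.5: p = 3.5625 > 0 → [-1, -0.5]
midpoint -0.75: p = 1.4102 > 0 → [-1, -0.75]

[-1, -0.75]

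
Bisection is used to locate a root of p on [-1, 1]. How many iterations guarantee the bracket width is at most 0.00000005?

26

Width after n steps is 2/2^n. Need 2^n ≥ 2/0.00000005 = 40000000.
2^25 = 33554432 < 40000000 ≤ 2^26 = 67108864, so n = 26.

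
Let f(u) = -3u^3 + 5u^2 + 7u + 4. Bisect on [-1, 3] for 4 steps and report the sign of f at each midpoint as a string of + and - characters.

u = 1 gives f = 13, positive; keep [1, 3]
u = 2 gives f = 14, positive; keep [2, 3]
u = 2.5 gives f = 5.875, positive; keep [2.5, 3]
u = 2.75 gives f = -1.3281, negative; keep [2.5, 2.75]

+++-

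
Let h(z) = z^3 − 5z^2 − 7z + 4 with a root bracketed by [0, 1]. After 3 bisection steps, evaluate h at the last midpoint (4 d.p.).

0.7246

z = 0.5 gives h = -0.625, negative; keep [0, 0.5]
z = 0.25 gives h = 1.953125, positive; keep [0.25, 0.5]
z = 0.375 gives h = 0.724609, positive; keep [0.375, 0.5]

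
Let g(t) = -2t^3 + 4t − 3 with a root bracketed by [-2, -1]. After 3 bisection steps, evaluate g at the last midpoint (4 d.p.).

midpoint -1.5: g = -2.25 < 0 → [-2, -1.5]
midpoint -1.75: g = 0.71875 > 0 → [-1.75, -1.5]
midpoint -1.625: g = -0.917969 < 0 → [-1.75, -1.625]

-0.9180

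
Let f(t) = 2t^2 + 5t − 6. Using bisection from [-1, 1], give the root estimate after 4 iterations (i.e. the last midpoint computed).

0.875

m = 0, f(m) = -6 (−); new bracket [0, 1]
m = 0.5, f(m) = -3 (−); new bracket [0.5, 1]
m = 0.75, f(m) = -1.125 (−); new bracket [0.75, 1]
m = 0.875, f(m) = -0.0938 (−); new bracket [0.875, 1]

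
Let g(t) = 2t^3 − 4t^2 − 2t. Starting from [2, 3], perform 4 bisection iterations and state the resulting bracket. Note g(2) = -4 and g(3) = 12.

[2.375, 2.4375]

g(2.5) = 1.25 > 0, so the root lies in [2, 2.5]
g(2.25) = -1.96875 < 0, so the root lies in [2.25, 2.5]
g(2.375) = -0.519531 < 0, so the root lies in [2.375, 2.5]
g(2.4375) = 0.3237 > 0, so the root lies in [2.375, 2.4375]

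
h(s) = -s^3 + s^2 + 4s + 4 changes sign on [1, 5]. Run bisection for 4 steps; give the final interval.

[2.75, 3]

midpoint 3: h = -2 < 0 → [1, 3]
midpoint 2: h = 8 > 0 → [2, 3]
midpoint 2.5: h = 4.625 > 0 → [2.5, 3]
midpoint 2.75: h = 1.7656 > 0 → [2.75, 3]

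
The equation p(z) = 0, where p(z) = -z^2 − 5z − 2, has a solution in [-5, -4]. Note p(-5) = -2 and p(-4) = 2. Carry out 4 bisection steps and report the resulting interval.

p(-4.5) = 0.25 > 0, so the root lies in [-5, -4.5]
p(-4.75) = -0.8125 < 0, so the root lies in [-4.75, -4.5]
p(-4.625) = -0.265625 < 0, so the root lies in [-4.625, -4.5]
p(-4.5625) = -0.0039 < 0, so the root lies in [-4.5625, -4.5]

[-4.5625, -4.5]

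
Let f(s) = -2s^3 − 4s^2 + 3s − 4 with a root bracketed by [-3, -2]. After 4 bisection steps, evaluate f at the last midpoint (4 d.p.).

m = -2.5, f(m) = -5.25 (−); new bracket [-3, -2.5]
m = -2.75, f(m) = -0.90625 (−); new bracket [-3, -2.75]
m = -2.875, f(m) = 1.839844 (+); new bracket [-2.875, -2.75]
m = -2.8125, f(m) = 0.4165 (+); new bracket [-2.8125, -2.75]

0.4165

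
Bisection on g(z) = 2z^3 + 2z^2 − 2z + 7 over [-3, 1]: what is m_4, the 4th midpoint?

-2.25

z = -1 gives g = 9, positive; keep [-3, -1]
z = -2 gives g = 3, positive; keep [-3, -2]
z = -2.5 gives g = -6.75, negative; keep [-2.5, -2]
z = -2.25 gives g = -1.1562, negative; keep [-2.25, -2]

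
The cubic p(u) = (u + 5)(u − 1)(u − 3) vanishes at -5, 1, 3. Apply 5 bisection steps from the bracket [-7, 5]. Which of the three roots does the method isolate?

-5

u = -1 gives p = 32, positive; keep [-7, -1]
u = -4 gives p = 35, positive; keep [-7, -4]
u = -5.5 gives p = -27.625, negative; keep [-5.5, -4]
u = -4.75 gives p = 11.1406, positive; keep [-5.5, -4.75]
u = -5.125 gives p = -6.2207, negative; keep [-5.125, -4.75]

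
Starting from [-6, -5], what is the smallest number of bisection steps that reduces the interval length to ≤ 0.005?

Width after n steps is 1/2^n. Need 2^n ≥ 1/0.005 = 200.
2^7 = 128 < 200 ≤ 2^8 = 256, so n = 8.

8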